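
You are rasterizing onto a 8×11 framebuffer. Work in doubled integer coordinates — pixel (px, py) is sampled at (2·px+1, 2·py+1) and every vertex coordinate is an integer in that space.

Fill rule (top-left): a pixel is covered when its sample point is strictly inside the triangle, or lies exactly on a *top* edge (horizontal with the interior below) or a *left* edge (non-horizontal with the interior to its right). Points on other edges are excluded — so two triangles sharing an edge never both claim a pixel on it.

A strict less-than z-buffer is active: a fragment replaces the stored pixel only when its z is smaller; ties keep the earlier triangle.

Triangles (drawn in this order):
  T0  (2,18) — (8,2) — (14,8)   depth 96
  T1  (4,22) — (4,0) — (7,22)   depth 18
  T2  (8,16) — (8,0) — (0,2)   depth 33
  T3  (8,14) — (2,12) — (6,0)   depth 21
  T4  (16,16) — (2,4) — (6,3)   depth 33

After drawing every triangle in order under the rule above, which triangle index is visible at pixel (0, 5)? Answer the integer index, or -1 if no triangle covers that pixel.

T0:
  2·area = 132
  edge (2, 18)→(8, 2): d=(6,-16) top-left  bias=+0
  edge (8, 2)→(14, 8): d=(6,6) right/bottom  bias=-1
  edge (14, 8)→(2, 18): d=(-12,10) right/bottom  bias=-1
    (3,0)@(7, 1): e=[-22,0,154] → ·  [on edge]
    (4,1)@(9, 3): e=[22,0,110] → ·  [on edge]
    (3,2)@(7, 5): e=[2,24,106] → #
    (4,2)@(9, 5): e=[34,12,86] → #
    (5,2)@(11, 5): e=[66,0,66] → ·  [on edge]
    (3,3)@(7, 7): e=[14,36,82] → #
    (5,3)@(11, 7): e=[78,12,42] → #
    (6,3)@(13, 7): e=[110,0,22] → ·  [on edge]
    (3,4)@(7, 9): e=[26,48,58] → #
    (6,4)@(13, 9): e=[122,12,-2] → ·
    (7,4)@(15, 9): e=[154,0,-22] → ·  [on edge]
    (2,5)@(5, 11): e=[6,72,54] → #
  covered (15 px):
    · · · · · · · ·
    · · · · · · · ·
    · · · # # · · ·
    · · · # # # · ·
    · · · # # # · ·
    · · # # # · · ·
    · · # # · · · ·
    · · # · · · · ·
    · # · · · · · ·
    · · · · · · · ·
    · · · · · · · ·
T1:
  2·area = 66
  edge (4, 22)→(4, 0): d=(0,-22) top-left  bias=+0
  edge (4, 0)→(7, 22): d=(3,22) right/bottom  bias=-1
  edge (7, 22)→(4, 22): d=(-3,0) right/bottom  bias=-1
    (2,4)@(5, 9): e=[22,5,39] → #
    (3,4)@(7, 9): e=[66,-39,39] → ·
    (2,5)@(5, 11): e=[22,11,33] → #
    (3,5)@(7, 11): e=[66,-33,33] → ·
    (2,6)@(5, 13): e=[22,17,27] → #
    (3,6)@(7, 13): e=[66,-27,27] → ·
    (2,7)@(5, 15): e=[22,23,21] → #
    (3,7)@(7, 15): e=[66,-21,21] → ·
    (2,8)@(5, 17): e=[22,29,15] → #
    (3,8)@(7, 17): e=[66,-15,15] → ·
    (2,9)@(5, 19): e=[22,35,9] → #
    (3,9)@(7, 19): e=[66,-9,9] → ·
  covered (7 px):
    · · · · · · · ·
    · · · · · · · ·
    · · · · · · · ·
    · · · · · · · ·
    · · # · · · · ·
    · · # · · · · ·
    · · # · · · · ·
    · · # · · · · ·
    · · # · · · · ·
    · · # · · · · ·
    · · # · · · · ·
T2:
  2·area = 128  (B↔C swapped to make it positive)
  edge (8, 16)→(0, 2): d=(-8,-14) top-left  bias=+0
  edge (0, 2)→(8, 0): d=(8,-2) top-left  bias=+0
  edge (8, 0)→(8, 16): d=(0,16) right/bottom  bias=-1
    (2,0)@(5, 1): e=[78,2,48] → #
    (3,0)@(7, 1): e=[106,6,16] → #
    (4,0)@(9, 1): e=[134,10,-16] → ·
    (0,1)@(1, 3): e=[6,10,112] → #
    (1,1)@(3, 3): e=[34,14,80] → #
    (4,1)@(9, 3): e=[118,26,-16] → ·
    (0,2)@(1, 5): e=[-10,26,112] → ·
    (1,2)@(3, 5): e=[18,30,80] → #
    (4,2)@(9, 5): e=[102,42,-16] → ·
    (1,3)@(3, 7): e=[2,46,80] → #
    (4,3)@(9, 7): e=[86,58,-16] → ·
    (1,4)@(3, 9): e=[-14,62,80] → ·
  covered (16 px):
    · · # # · · · ·
    # # # # · · · ·
    · # # # · · · ·
    · # # # · · · ·
    · · # # · · · ·
    · · · # · · · ·
    · · · # · · · ·
    · · · · · · · ·
    · · · · · · · ·
    · · · · · · · ·
    · · · · · · · ·
T3:
  2·area = 80
  edge (8, 14)→(2, 12): d=(-6,-2) top-left  bias=+0
  edge (2, 12)→(6, 0): d=(4,-12) top-left  bias=+0
  edge (6, 0)→(8, 14): d=(2,14) right/bottom  bias=-1
    (2,1)@(5, 3): e=[60,0,20] → #  [on edge]
    (3,1)@(7, 3): e=[64,24,-8] → ·
    (2,2)@(5, 5): e=[48,8,24] → #
    (3,2)@(7, 5): e=[52,32,-4] → ·
    (2,3)@(5, 7): e=[36,16,28] → #
    (3,3)@(7, 7): e=[40,40,0] → ·  [on edge]
    (1,4)@(3, 9): e=[20,0,60] → #  [on edge]
    (3,4)@(7, 9): e=[28,48,4] → #
    (4,4)@(9, 9): e=[32,72,-24] → ·
    (1,5)@(3, 11): e=[8,8,64] → #
    (4,5)@(9, 11): e=[20,80,-20] → ·
    (1,6)@(3, 13): e=[-4,16,68] → ·
    (2,6)@(5, 13): e=[0,40,40] → #  [on edge]
    (0,7)@(1, 15): e=[-20,0,100] → ·  [on edge]
    (5,7)@(11, 15): e=[0,120,-40] → ·  [on edge]
    (4,10)@(9, 21): e=[-40,120,0] → ·  [on edge]
  covered (11 px):
    · · · · · · · ·
    · · # · · · · ·
    · · # · · · · ·
    · · # · · · · ·
    · # # # · · · ·
    · # # # · · · ·
    · · # # · · · ·
    · · · · · · · ·
    · · · · · · · ·
    · · · · · · · ·
    · · · · · · · ·
T4:
  2·area = 62
  edge (16, 16)→(2, 4): d=(-14,-12) top-left  bias=+0
  edge (2, 4)→(6, 3): d=(4,-1) top-left  bias=+0
  edge (6, 3)→(16, 16): d=(10,13) right/bottom  bias=-1
    (2,2)@(5, 5): e=[22,7,33] → #
    (3,2)@(7, 5): e=[46,9,7] → #
    (4,2)@(9, 5): e=[70,11,-19] → ·
    (2,3)@(5, 7): e=[-6,15,53] → ·
    (3,3)@(7, 7): e=[18,17,27] → #
    (4,3)@(9, 7): e=[42,19,1] → #
    (5,3)@(11, 7): e=[66,21,-25] → ·
    (3,4)@(7, 9): e=[-10,25,47] → ·
    (4,4)@(9, 9): e=[14,27,21] → #
    (5,4)@(11, 9): e=[38,29,-5] → ·
    (4,5)@(9, 11): e=[-14,35,41] → ·
    (5,5)@(11, 11): e=[10,37,15] → #
  covered (8 px):
    · · · · · · · ·
    · · · · · · · ·
    · · # # · · · ·
    · · · # # · · ·
    · · · · # · · ·
    · · · · · # · ·
    · · · · · · # ·
    · · · · · · · #
    · · · · · · · ·
    · · · · · · · ·
    · · · · · · · ·

Z-buffer (winner per pixel, '.' = empty):
  . . 2 2 . . . .
  2 2 3 2 . . . .
  . 2 3 2 0 . . .
  . 2 3 2 4 0 . .
  . 3 1 3 4 0 . .
  . 3 1 3 0 4 . .
  . . 1 3 . . 4 .
  . . 1 . . . . 4
  . 0 1 . . . . .
  . . 1 . . . . .
  . . 1 . . . . .

Answer: -1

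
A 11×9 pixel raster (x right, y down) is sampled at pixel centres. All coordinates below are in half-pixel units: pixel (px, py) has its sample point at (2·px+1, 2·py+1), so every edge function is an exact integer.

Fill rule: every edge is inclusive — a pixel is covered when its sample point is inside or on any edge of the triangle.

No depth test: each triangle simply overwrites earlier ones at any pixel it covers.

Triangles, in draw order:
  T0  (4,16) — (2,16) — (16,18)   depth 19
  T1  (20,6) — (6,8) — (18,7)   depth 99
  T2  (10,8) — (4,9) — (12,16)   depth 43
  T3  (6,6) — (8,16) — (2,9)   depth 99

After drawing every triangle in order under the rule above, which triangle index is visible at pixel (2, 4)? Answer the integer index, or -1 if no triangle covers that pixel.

T0:
  2·area = 4  (B↔C swapped to make it positive)
  edge (4, 16)→(16, 18): d=(12,2) inclusive
  edge (16, 18)→(2, 16): d=(-14,-2) inclusive
  edge (2, 16)→(4, 16): d=(2,0) inclusive
    (4,8)@(9, 17): e=[2,0,2] → █  [on edge]
    (5,8)@(11, 17): e=[-2,4,2] → ·
  covered (1 px):
    · · · · · · · · · · ·
    · · · · · · · · · · ·
    · · · · · · · · · · ·
    · · · · · · · · · · ·
    · · · · · · · · · · ·
    · · · · · · · · · · ·
    · · · · · · · · · · ·
    · · · · · · · · · · ·
    · · · · █ · · · · · ·
T1:
  2·area = 10  (B↔C swapped to make it positive)
  edge (20, 6)→(18, 7): d=(-2,1) inclusive
  edge (18, 7)→(6, 8): d=(-12,1) inclusive
  edge (6, 8)→(20, 6): d=(14,-2) inclusive
    (6,3)@(13, 7): e=[5,5,0] → █  [on edge]
    (7,3)@(15, 7): e=[3,3,4] → █
    (8,3)@(17, 7): e=[1,1,8] → █
    (9,3)@(19, 7): e=[-1,-1,12] → ·
    (6,4)@(13, 9): e=[1,-19,28] → ·
    (7,4)@(15, 9): e=[-1,-21,32] → ·
    (8,4)@(17, 9): e=[-3,-23,36] → ·
  covered (3 px):
    · · · · · · · · · · ·
    · · · · · · · · · · ·
    · · · · · · · · · · ·
    · · · · · · █ █ █ · ·
    · · · · · · · · · · ·
    · · · · · · · · · · ·
    · · · · · · · · · · ·
    · · · · · · · · · · ·
    · · · · · · · · · · ·
T2:
  2·area = 50  (B↔C swapped to make it positive)
  edge (10, 8)→(12, 16): d=(2,8) inclusive
  edge (12, 16)→(4, 9): d=(-8,-7) inclusive
  edge (4, 9)→(10, 8): d=(6,-1) inclusive
    (2,4)@(5, 9): e=[42,7,1] → █
    (3,4)@(7, 9): e=[26,21,3] → █
    (4,4)@(9, 9): e=[10,35,5] → █
    (5,4)@(11, 9): e=[-6,49,7] → ·
    (2,5)@(5, 11): e=[46,-9,13] → ·
    (3,5)@(7, 11): e=[30,5,15] → █
    (5,5)@(11, 11): e=[-2,33,19] → ·
    (3,6)@(7, 13): e=[34,-11,27] → ·
    (4,6)@(9, 13): e=[18,3,29] → █
    (5,6)@(11, 13): e=[2,17,31] → █
    (6,6)@(13, 13): e=[-14,31,33] → ·
    (4,7)@(9, 15): e=[22,-13,41] → ·
  covered (8 px):
    · · · · · · · · · · ·
    · · · · · · · · · · ·
    · · · · · · · · · · ·
    · · · · · · · · · · ·
    · · █ █ █ · · · · · ·
    · · · █ █ · · · · · ·
    · · · · █ █ · · · · ·
    · · · · · █ · · · · ·
    · · · · · · · · · · ·
T3:
  2·area = 46
  edge (6, 6)→(8, 16): d=(2,10) inclusive
  edge (8, 16)→(2, 9): d=(-6,-7) inclusive
  edge (2, 9)→(6, 6): d=(4,-3) inclusive
    (2,0)@(5, 1): e=[0,69,-23] → ·  [on edge]
    (2,3)@(5, 7): e=[12,33,1] → █
    (3,3)@(7, 7): e=[-8,47,7] → ·
    (1,4)@(3, 9): e=[36,7,3] → █
    (3,4)@(7, 9): e=[-4,35,15] → ·
    (1,5)@(3, 11): e=[40,-5,11] → ·
    (2,5)@(5, 11): e=[20,9,17] → █
    (3,5)@(7, 11): e=[0,23,23] → █  [on edge]
    (4,5)@(9, 11): e=[-20,37,29] → ·
    (2,6)@(5, 13): e=[24,-3,25] → ·
    (3,6)@(7, 13): e=[4,11,31] → █
    (4,6)@(9, 13): e=[-16,25,37] → ·
  covered (6 px):
    · · · · · · · · · · ·
    · · · · · · · · · · ·
    · · · · · · · · · · ·
    · · █ · · · · · · · ·
    · █ █ · · · · · · · ·
    · · █ █ · · · · · · ·
    · · · █ · · · · · · ·
    · · · · · · · · · · ·
    · · · · · · · · · · ·

Z-buffer (winner per pixel, '.' = empty):
  . . . . . . . . . . .
  . . . . . . . . . . .
  . . . . . . . . . . .
  . . 3 . . . 1 1 1 . .
  . 3 3 2 2 . . . . . .
  . . 3 3 2 . . . . . .
  . . . 3 2 2 . . . . .
  . . . . . 2 . . . . .
  . . . . 0 . . . . . .

Final: 3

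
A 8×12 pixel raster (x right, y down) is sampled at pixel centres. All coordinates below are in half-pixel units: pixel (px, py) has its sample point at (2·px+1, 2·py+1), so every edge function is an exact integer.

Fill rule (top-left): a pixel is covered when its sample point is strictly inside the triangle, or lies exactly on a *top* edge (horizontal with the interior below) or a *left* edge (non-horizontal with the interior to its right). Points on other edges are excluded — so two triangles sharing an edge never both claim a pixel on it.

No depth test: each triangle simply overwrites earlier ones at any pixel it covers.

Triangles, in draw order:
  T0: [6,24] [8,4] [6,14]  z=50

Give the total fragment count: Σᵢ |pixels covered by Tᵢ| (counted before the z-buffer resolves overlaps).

T0:
  2·area = 20  (B↔C swapped to make it positive)
  edge (6, 24)→(6, 14): d=(0,-10) top-left  bias=+0
  edge (6, 14)→(8, 4): d=(2,-10) top-left  bias=+0
  edge (8, 4)→(6, 24): d=(-2,20) right/bottom  bias=-1
    (3,4)@(7, 9): e=[10,0,10] → #  [on edge]
    (4,4)@(9, 9): e=[30,20,-30] → ·
    (3,5)@(7, 11): e=[10,4,6] → #
    (4,5)@(9, 11): e=[30,24,-34] → ·
    (3,6)@(7, 13): e=[10,8,2] → #
    (4,6)@(9, 13): e=[30,28,-38] → ·
    (3,7)@(7, 15): e=[10,12,-2] → ·
    (2,9)@(5, 19): e=[-10,0,30] → ·  [on edge]
  covered (3 px):
    · · · · · · · ·
    · · · · · · · ·
    · · · · · · · ·
    · · · · · · · ·
    · · · # · · · ·
    · · · # · · · ·
    · · · # · · · ·
    · · · · · · · ·
    · · · · · · · ·
    · · · · · · · ·
    · · · · · · · ·
    · · · · · · · ·

Final: 3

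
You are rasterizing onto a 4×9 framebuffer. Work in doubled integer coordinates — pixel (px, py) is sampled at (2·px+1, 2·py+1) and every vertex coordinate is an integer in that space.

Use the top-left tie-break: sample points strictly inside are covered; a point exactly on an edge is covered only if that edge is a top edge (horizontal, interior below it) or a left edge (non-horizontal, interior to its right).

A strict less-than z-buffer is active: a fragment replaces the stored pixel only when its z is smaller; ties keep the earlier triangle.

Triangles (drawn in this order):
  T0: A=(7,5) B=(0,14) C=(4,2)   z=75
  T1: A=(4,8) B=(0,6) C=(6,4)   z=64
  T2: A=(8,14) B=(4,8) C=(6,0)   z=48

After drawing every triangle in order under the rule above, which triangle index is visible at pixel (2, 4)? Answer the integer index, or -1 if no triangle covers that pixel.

T0:
  2·area = 48
  edge (7, 5)→(0, 14): d=(-7,9) right/bottom  bias=-1
  edge (0, 14)→(4, 2): d=(4,-12) top-left  bias=+0
  edge (4, 2)→(7, 5): d=(3,3) right/bottom  bias=-1
    (1,0)@(3, 1): e=[64,-16,0] → .  [on edge]
    (2,1)@(5, 3): e=[32,16,0] → .  [on edge]
    (1,2)@(3, 5): e=[36,0,12] → X  [on edge]
    (2,2)@(5, 5): e=[18,24,6] → X
    (3,2)@(7, 5): e=[0,48,0] → .  [on edge]
    (1,3)@(3, 7): e=[22,8,18] → X
    (3,3)@(7, 7): e=[-14,56,6] → .
    (1,4)@(3, 9): e=[8,16,24] → X
    (2,4)@(5, 9): e=[-10,40,18] → .
    (0,5)@(1, 11): e=[12,0,36] → X  [on edge]
    (1,5)@(3, 11): e=[-6,24,30] → .
    (0,6)@(1, 13): e=[-2,8,42] → .
  covered (6 px):
    . . . .
    . . . .
    . X X .
    . X X .
    . X . .
    X . . .
    . . . .
    . . . .
    . . . .
T1:
  2·area = 20
  edge (4, 8)→(0, 6): d=(-4,-2) top-left  bias=+0
  edge (0, 6)→(6, 4): d=(6,-2) top-left  bias=+0
  edge (6, 4)→(4, 8): d=(-2,4) right/bottom  bias=-1
    (1,2)@(3, 5): e=[10,0,10] → X  [on edge]
    (2,2)@(5, 5): e=[14,4,2] → X
    (3,2)@(7, 5): e=[18,8,-6] → .
    (1,3)@(3, 7): e=[2,12,6] → X
    (2,3)@(5, 7): e=[6,16,-2] → .
    (1,4)@(3, 9): e=[-6,24,2] → .
  covered (3 px):
    . . . .
    . . . .
    . X X .
    . X . .
    . . . .
    . . . .
    . . . .
    . . . .
    . . . .
T2:
  2·area = 44
  edge (8, 14)→(4, 8): d=(-4,-6) top-left  bias=+0
  edge (4, 8)→(6, 0): d=(2,-8) top-left  bias=+0
  edge (6, 0)→(8, 14): d=(2,14) right/bottom  bias=-1
    (2,2)@(5, 5): e=[18,2,24] → X
    (3,2)@(7, 5): e=[30,18,-4] → .
    (2,3)@(5, 7): e=[10,6,28] → X
    (3,3)@(7, 7): e=[22,22,0] → .  [on edge]
    (2,4)@(5, 9): e=[2,10,32] → X
    (3,4)@(7, 9): e=[14,26,4] → X
    (2,5)@(5, 11): e=[-6,14,36] → .
    (3,5)@(7, 11): e=[6,30,8] → X
    (3,6)@(7, 13): e=[-2,34,12] → .
  covered (5 px):
    . . . .
    . . . .
    . . X .
    . . X .
    . . X X
    . . . X
    . . . .
    . . . .
    . . . .

Z-buffer (winner per pixel, '.' = empty):
  . . . .
  . . . .
  . 1 2 .
  . 1 2 .
  . 0 2 2
  0 . . 2
  . . . .
  . . . .
  . . . .

Result: 2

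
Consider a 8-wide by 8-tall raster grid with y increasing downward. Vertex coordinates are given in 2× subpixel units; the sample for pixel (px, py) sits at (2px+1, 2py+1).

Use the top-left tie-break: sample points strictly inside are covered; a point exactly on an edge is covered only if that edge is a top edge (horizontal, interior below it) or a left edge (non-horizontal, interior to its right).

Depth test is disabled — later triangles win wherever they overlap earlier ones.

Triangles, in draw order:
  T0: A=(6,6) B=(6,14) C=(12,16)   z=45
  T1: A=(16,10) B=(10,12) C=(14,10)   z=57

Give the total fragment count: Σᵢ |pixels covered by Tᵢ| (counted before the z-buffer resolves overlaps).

T0:
  2·area = 48  (B↔C swapped to make it positive)
  edge (6, 6)→(12, 16): d=(6,10) right/bottom  bias=-1
  edge (12, 16)→(6, 14): d=(-6,-2) top-left  bias=+0
  edge (6, 14)→(6, 6): d=(0,-8) top-left  bias=+0
    (1,0)@(3, 1): e=[0,72,-24] → .  [on edge]
    (3,4)@(7, 9): e=[8,32,8] → X
    (4,4)@(9, 9): e=[-12,36,24] → .
    (3,5)@(7, 11): e=[20,20,8] → X
    (4,5)@(9, 11): e=[0,24,24] → .  [on edge]
    (1,6)@(3, 13): e=[72,0,-24] → .  [on edge]
    (3,6)@(7, 13): e=[32,8,8] → X
    (4,6)@(9, 13): e=[12,12,24] → X
    (5,6)@(11, 13): e=[-8,16,40] → .
    (3,7)@(7, 15): e=[44,-4,8] → .
    (4,7)@(9, 15): e=[24,0,24] → X  [on edge]
    (5,7)@(11, 15): e=[4,4,40] → X
  covered (6 px):
    . . . . . . . .
    . . . . . . . .
    . . . . . . . .
    . . . . . . . .
    . . . X . . . .
    . . . X . . . .
    . . . X X . . .
    . . . . X X . .
T1:
  2·area = 4
  edge (16, 10)→(10, 12): d=(-6,2) right/bottom  bias=-1
  edge (10, 12)→(14, 10): d=(4,-2) top-left  bias=+0
  edge (14, 10)→(16, 10): d=(2,0) top-left  bias=+0
    (6,5)@(13, 11): e=[0,2,2] → .  [on edge]
    (3,6)@(7, 13): e=[0,-2,6] → .  [on edge]
    (0,7)@(1, 15): e=[0,-6,10] → .  [on edge]
  covered (0 px):
    . . . . . . . .
    . . . . . . . .
    . . . . . . . .
    . . . . . . . .
    . . . . . . . .
    . . . . . . . .
    . . . . . . . .
    . . . . . . . .

Final: 6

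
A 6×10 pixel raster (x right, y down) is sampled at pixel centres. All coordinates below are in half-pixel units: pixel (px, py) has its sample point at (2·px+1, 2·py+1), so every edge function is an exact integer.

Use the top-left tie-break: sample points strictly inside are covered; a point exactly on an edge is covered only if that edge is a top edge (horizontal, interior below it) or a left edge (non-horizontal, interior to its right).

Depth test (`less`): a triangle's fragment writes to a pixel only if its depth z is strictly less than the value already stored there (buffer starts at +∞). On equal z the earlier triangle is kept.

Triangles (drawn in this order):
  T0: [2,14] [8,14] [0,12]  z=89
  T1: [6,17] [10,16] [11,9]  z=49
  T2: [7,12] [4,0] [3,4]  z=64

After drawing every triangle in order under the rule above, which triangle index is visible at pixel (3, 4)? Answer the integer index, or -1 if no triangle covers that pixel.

T0:
  2·area = 12  (B↔C swapped to make it positive)
  edge (2, 14)→(0, 12): d=(-2,-2) top-left  bias=+0
  edge (0, 12)→(8, 14): d=(8,2) right/bottom  bias=-1
  edge (8, 14)→(2, 14): d=(-6,0) right/bottom  bias=-1
    (0,6)@(1, 13): e=[0,6,6] → #  [on edge]
    (1,6)@(3, 13): e=[4,2,6] → #
    (2,6)@(5, 13): e=[8,-2,6] → ·
    (0,7)@(1, 15): e=[-4,22,-6] → ·
    (1,7)@(3, 15): e=[0,18,-6] → ·  [on edge]
    (2,8)@(5, 17): e=[0,30,-18] → ·  [on edge]
    (3,9)@(7, 19): e=[0,42,-30] → ·  [on edge]
  covered (2 px):
    · · · · · ·
    · · · · · ·
    · · · · · ·
    · · · · · ·
    · · · · · ·
    · · · · · ·
    # # · · · ·
    · · · · · ·
    · · · · · ·
    · · · · · ·
T1:
  2·area = 27  (B↔C swapped to make it positive)
  edge (6, 17)→(11, 9): d=(5,-8) top-left  bias=+0
  edge (11, 9)→(10, 16): d=(-1,7) right/bottom  bias=-1
  edge (10, 16)→(6, 17): d=(-4,1) right/bottom  bias=-1
    (5,4)@(11, 9): e=[0,0,27] → ·  [on edge]
    (4,6)@(9, 13): e=[4,10,13] → #
    (5,6)@(11, 13): e=[20,-4,11] → ·
    (4,7)@(9, 15): e=[14,8,5] → #
    (5,7)@(11, 15): e=[30,-6,3] → ·
    (4,8)@(9, 17): e=[24,6,-3] → ·
  covered (2 px):
    · · · · · ·
    · · · · · ·
    · · · · · ·
    · · · · · ·
    · · · · · ·
    · · · · · ·
    · · · · # ·
    · · · · # ·
    · · · · · ·
    · · · · · ·
T2:
  2·area = 24  (B↔C swapped to make it positive)
  edge (7, 12)→(3, 4): d=(-4,-8) top-left  bias=+0
  edge (3, 4)→(4, 0): d=(1,-4) top-left  bias=+0
  edge (4, 0)→(7, 12): d=(3,12) right/bottom  bias=-1
    (2,2)@(5, 5): e=[12,9,3] → #
    (3,2)@(7, 5): e=[28,17,-21] → ·
    (2,3)@(5, 7): e=[4,11,9] → #
    (3,3)@(7, 7): e=[20,19,-15] → ·
    (2,4)@(5, 9): e=[-4,13,15] → ·
  covered (2 px):
    · · · · · ·
    · · · · · ·
    · · # · · ·
    · · # · · ·
    · · · · · ·
    · · · · · ·
    · · · · · ·
    · · · · · ·
    · · · · · ·
    · · · · · ·

Z-buffer (winner per pixel, '.' = empty):
  . . . . . .
  . . . . . .
  . . 2 . . .
  . . 2 . . .
  . . . . . .
  . . . . . .
  0 0 . . 1 .
  . . . . 1 .
  . . . . . .
  . . . . . .

Final: -1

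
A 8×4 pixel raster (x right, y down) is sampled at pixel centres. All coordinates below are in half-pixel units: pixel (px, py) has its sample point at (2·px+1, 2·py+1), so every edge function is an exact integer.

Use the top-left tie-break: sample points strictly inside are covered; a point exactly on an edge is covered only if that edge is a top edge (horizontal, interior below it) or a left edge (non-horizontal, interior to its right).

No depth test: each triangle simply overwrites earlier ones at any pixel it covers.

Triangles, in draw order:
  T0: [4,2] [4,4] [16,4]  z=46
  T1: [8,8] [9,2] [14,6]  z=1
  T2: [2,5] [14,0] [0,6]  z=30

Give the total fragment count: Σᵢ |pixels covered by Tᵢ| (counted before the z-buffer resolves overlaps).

T0:
  2·area = 24  (B↔C swapped to make it positive)
  edge (4, 2)→(16, 4): d=(12,2) right/bottom  bias=-1
  edge (16, 4)→(4, 4): d=(-12,0) right/bottom  bias=-1
  edge (4, 4)→(4, 2): d=(0,-2) top-left  bias=+0
    (2,1)@(5, 3): e=[10,12,2] → #
    (3,1)@(7, 3): e=[6,12,6] → #
    (4,1)@(9, 3): e=[2,12,10] → #
    (5,1)@(11, 3): e=[-2,12,14] → ·
    (2,2)@(5, 5): e=[34,-12,2] → ·
    (3,2)@(7, 5): e=[30,-12,6] → ·
    (4,2)@(9, 5): e=[26,-12,10] → ·
  covered (3 px):
    · · · · · · · ·
    · · # # # · · ·
    · · · · · · · ·
    · · · · · · · ·
T1:
  2·area = 34
  edge (8, 8)→(9, 2): d=(1,-6) top-left  bias=+0
  edge (9, 2)→(14, 6): d=(5,4) right/bottom  bias=-1
  edge (14, 6)→(8, 8): d=(-6,2) right/bottom  bias=-1
    (4,1)@(9, 3): e=[1,5,28] → #
    (5,1)@(11, 3): e=[13,-3,24] → ·
    (4,2)@(9, 5): e=[3,15,16] → #
    (5,2)@(11, 5): e=[15,7,12] → #
    (6,2)@(13, 5): e=[27,-1,8] → ·
    (4,3)@(9, 7): e=[5,25,4] → #
    (5,3)@(11, 7): e=[17,17,0] → ·  [on edge]
  covered (4 px):
    · · · · · · · ·
    · · · · # · · ·
    · · · · # # · ·
    · · · · # · · ·
T2:
  2·area = 2
  edge (2, 5)→(14, 0): d=(12,-5) top-left  bias=+0
  edge (14, 0)→(0, 6): d=(-14,6) right/bottom  bias=-1
  edge (0, 6)→(2, 5): d=(2,-1) top-left  bias=+0
    (3,1)@(7, 3): e=[1,0,1] → ·  [on edge]
  covered (0 px):
    · · · · · · · ·
    · · · · · · · ·
    · · · · · · · ·
    · · · · · · · ·

Result: 7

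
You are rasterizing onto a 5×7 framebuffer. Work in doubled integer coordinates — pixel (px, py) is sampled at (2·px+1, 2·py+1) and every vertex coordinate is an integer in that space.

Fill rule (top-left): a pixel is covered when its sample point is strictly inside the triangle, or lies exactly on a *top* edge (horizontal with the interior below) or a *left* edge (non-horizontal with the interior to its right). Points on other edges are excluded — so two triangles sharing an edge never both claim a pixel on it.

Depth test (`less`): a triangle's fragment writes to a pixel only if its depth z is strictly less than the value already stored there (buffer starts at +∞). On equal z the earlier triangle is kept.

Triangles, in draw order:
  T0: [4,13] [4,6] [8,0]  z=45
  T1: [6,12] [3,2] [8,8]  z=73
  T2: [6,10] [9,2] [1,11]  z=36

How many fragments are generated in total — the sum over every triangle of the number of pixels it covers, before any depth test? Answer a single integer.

T0:
  2·area = 28
  edge (4, 13)→(4, 6): d=(0,-7) top-left  bias=+0
  edge (4, 6)→(8, 0): d=(4,-6) top-left  bias=+0
  edge (8, 0)→(4, 13): d=(-4,13) right/bottom  bias=-1
    (3,1)@(7, 3): e=[21,6,1] → #
    (4,1)@(9, 3): e=[35,18,-25] → ·
    (2,2)@(5, 5): e=[7,2,19] → #
    (3,2)@(7, 5): e=[21,14,-7] → ·
    (2,3)@(5, 7): e=[7,10,11] → #
    (3,3)@(7, 7): e=[21,22,-15] → ·
    (2,4)@(5, 9): e=[7,18,3] → #
    (3,4)@(7, 9): e=[21,30,-23] → ·
    (2,5)@(5, 11): e=[7,26,-5] → ·
  covered (4 px):
    · · · · ·
    · · · # ·
    · · # · ·
    · · # · ·
    · · # · ·
    · · · · ·
    · · · · ·
T1:
  2·area = 32
  edge (6, 12)→(3, 2): d=(-3,-10) top-left  bias=+0
  edge (3, 2)→(8, 8): d=(5,6) right/bottom  bias=-1
  edge (8, 8)→(6, 12): d=(-2,4) right/bottom  bias=-1
    (2,2)@(5, 5): e=[11,3,18] → #
    (3,2)@(7, 5): e=[31,-9,10] → ·
    (2,3)@(5, 7): e=[5,13,14] → #
    (3,3)@(7, 7): e=[25,1,6] → #
    (4,3)@(9, 7): e=[45,-11,-2] → ·
    (2,4)@(5, 9): e=[-1,23,10] → ·
    (3,4)@(7, 9): e=[19,11,2] → #
    (4,4)@(9, 9): e=[39,-1,-6] → ·
    (3,5)@(7, 11): e=[13,21,-2] → ·
  covered (4 px):
    · · · · ·
    · · · · ·
    · · # · ·
    · · # # ·
    · · · # ·
    · · · · ·
    · · · · ·
T2:
  2·area = 37  (B↔C swapped to make it positive)
  edge (6, 10)→(1, 11): d=(-5,1) right/bottom  bias=-1
  edge (1, 11)→(9, 2): d=(8,-9) top-left  bias=+0
  edge (9, 2)→(6, 10): d=(-3,8) right/bottom  bias=-1
    (3,2)@(7, 5): e=[24,6,7] → #
    (4,2)@(9, 5): e=[22,24,-9] → ·
    (2,3)@(5, 7): e=[16,4,17] → #
    (4,3)@(9, 7): e=[12,40,-15] → ·
    (1,4)@(3, 9): e=[8,2,27] → #
    (3,4)@(7, 9): e=[4,38,-5] → ·
    (0,5)@(1, 11): e=[0,0,37] → ·  [on edge]
    (1,5)@(3, 11): e=[-2,18,21] → ·
    (2,5)@(5, 11): e=[-4,36,5] → ·
  covered (5 px):
    · · · · ·
    · · · · ·
    · · · # ·
    · · # # ·
    · # # · ·
    · · · · ·
    · · · · ·

Answer: 13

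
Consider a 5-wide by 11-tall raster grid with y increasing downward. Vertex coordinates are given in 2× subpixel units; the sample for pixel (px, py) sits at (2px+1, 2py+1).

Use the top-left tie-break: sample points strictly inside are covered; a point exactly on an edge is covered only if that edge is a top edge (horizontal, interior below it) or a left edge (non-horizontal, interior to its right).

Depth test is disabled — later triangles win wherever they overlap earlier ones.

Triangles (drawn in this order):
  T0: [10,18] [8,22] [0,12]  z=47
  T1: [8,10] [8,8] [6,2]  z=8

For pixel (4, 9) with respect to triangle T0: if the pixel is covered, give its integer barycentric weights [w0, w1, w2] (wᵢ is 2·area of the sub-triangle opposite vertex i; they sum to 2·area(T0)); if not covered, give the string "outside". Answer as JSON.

T0:
  2·area = 52
  edge (10, 18)→(8, 22): d=(-2,4) right/bottom  bias=-1
  edge (8, 22)→(0, 12): d=(-8,-10) top-left  bias=+0
  edge (0, 12)→(10, 18): d=(10,6) right/bottom  bias=-1
    (0,6)@(1, 13): e=[46,2,4] → X
    (1,6)@(3, 13): e=[38,22,-8] → .
    (0,7)@(1, 15): e=[42,-14,24] → .
    (1,7)@(3, 15): e=[34,6,12] → X
    (2,7)@(5, 15): e=[26,26,0] → .  [on edge]
    (1,8)@(3, 17): e=[30,-10,32] → .
    (2,8)@(5, 17): e=[22,10,20] → X
    (3,8)@(7, 17): e=[14,30,8] → X
    (4,8)@(9, 17): e=[6,50,-4] → .
    (2,9)@(5, 19): e=[18,-6,40] → .
    (3,9)@(7, 19): e=[10,14,28] → X
    (4,9)@(9, 19): e=[2,34,16] → X
  covered (6 px):
    . . . . .
    . . . . .
    . . . . .
    . . . . .
    . . . . .
    . . . . .
    X . . . .
    . X . . .
    . . X X .
    . . . X X
    . . . . .
T1:
  2·area = 4  (B↔C swapped to make it positive)
  edge (8, 10)→(6, 2): d=(-2,-8) top-left  bias=+0
  edge (6, 2)→(8, 8): d=(2,6) right/bottom  bias=-1
  edge (8, 8)→(8, 10): d=(0,2) right/bottom  bias=-1
    (3,2)@(7, 5): e=[2,0,2] → .  [on edge]
    (4,5)@(9, 11): e=[6,0,-2] → .  [on edge]
  covered (0 px):
    . . . . .
    . . . . .
    . . . . .
    . . . . .
    . . . . .
    . . . . .
    . . . . .
    . . . . .
    . . . . .
    . . . . .
    . . . . .

Final: [34,16,2]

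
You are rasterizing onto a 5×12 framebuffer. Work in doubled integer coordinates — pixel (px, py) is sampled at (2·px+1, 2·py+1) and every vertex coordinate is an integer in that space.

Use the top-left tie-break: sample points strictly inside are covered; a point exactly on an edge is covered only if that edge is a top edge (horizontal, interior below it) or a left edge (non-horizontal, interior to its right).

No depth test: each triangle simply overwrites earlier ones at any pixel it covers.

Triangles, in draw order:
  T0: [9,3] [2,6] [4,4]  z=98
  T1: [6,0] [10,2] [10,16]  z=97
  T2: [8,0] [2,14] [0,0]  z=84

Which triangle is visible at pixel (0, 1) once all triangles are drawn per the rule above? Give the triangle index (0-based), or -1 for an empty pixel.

T0:
  2·area = 8
  edge (9, 3)→(2, 6): d=(-7,3) right/bottom  bias=-1
  edge (2, 6)→(4, 4): d=(2,-2) top-left  bias=+0
  edge (4, 4)→(9, 3): d=(5,-1) top-left  bias=+0
    (3,0)@(7, 1): e=[20,0,-12] → ·  [on edge]
    (2,1)@(5, 3): e=[12,0,-4] → ·  [on edge]
    (4,1)@(9, 3): e=[0,8,0] → ·  [on edge]
    (1,2)@(3, 5): e=[4,0,4] → █  [on edge]
    (2,2)@(5, 5): e=[-2,4,6] → ·
    (0,3)@(1, 7): e=[-4,0,12] → ·  [on edge]
    (1,3)@(3, 7): e=[-10,4,14] → ·
  covered (1 px):
    · · · · ·
    · · · · ·
    · █ · · ·
    · · · · ·
    · · · · ·
    · · · · ·
    · · · · ·
    · · · · ·
    · · · · ·
    · · · · ·
    · · · · ·
    · · · · ·
T1:
  2·area = 56
  edge (6, 0)→(10, 2): d=(4,2) right/bottom  bias=-1
  edge (10, 2)→(10, 16): d=(0,14) right/bottom  bias=-1
  edge (10, 16)→(6, 0): d=(-4,-16) top-left  bias=+0
    (3,0)@(7, 1): e=[2,42,12] → █
    (4,0)@(9, 1): e=[-2,14,44] → ·
    (3,1)@(7, 3): e=[10,42,4] → █
    (4,1)@(9, 3): e=[6,14,36] → █
    (3,2)@(7, 5): e=[18,42,-4] → ·
    (4,2)@(9, 5): e=[14,14,28] → █
    (4,3)@(9, 7): e=[22,14,20] → █
    (4,4)@(9, 9): e=[30,14,12] → █
    (4,5)@(9, 11): e=[38,14,4] → █
    (4,6)@(9, 13): e=[46,14,-4] → ·
  covered (7 px):
    · · · █ ·
    · · · █ █
    · · · · █
    · · · · █
    · · · · █
    · · · · █
    · · · · ·
    · · · · ·
    · · · · ·
    · · · · ·
    · · · · ·
    · · · · ·
T2:
  2·area = 112
  edge (8, 0)→(2, 14): d=(-6,14) right/bottom  bias=-1
  edge (2, 14)→(0, 0): d=(-2,-14) top-left  bias=+0
  edge (0, 0)→(8, 0): d=(8,0) top-left  bias=+0
    (0,0)@(1, 1): e=[92,12,8] → █
    (1,0)@(3, 1): e=[64,40,8] → █
    (2,0)@(5, 1): e=[36,68,8] → █
    (3,0)@(7, 1): e=[8,96,8] → █
    (4,0)@(9, 1): e=[-20,124,8] → ·
    (0,1)@(1, 3): e=[80,8,24] → █
    (3,1)@(7, 3): e=[-4,92,24] → ·
    (0,2)@(1, 5): e=[68,4,40] → █
    (3,2)@(7, 5): e=[-16,88,40] → ·
    (0,3)@(1, 7): e=[56,0,56] → █  [on edge]
    (2,3)@(5, 7): e=[0,56,56] → ·  [on edge]
    (0,4)@(1, 9): e=[44,-4,72] → ·
    (1,10)@(3, 21): e=[-56,0,168] → ·  [on edge]
  covered (14 px):
    █ █ █ █ ·
    █ █ █ · ·
    █ █ █ · ·
    █ █ · · ·
    · █ · · ·
    · █ · · ·
    · · · · ·
    · · · · ·
    · · · · ·
    · · · · ·
    · · · · ·
    · · · · ·

Z-buffer (winner per pixel, '.' = empty):
  2 2 2 2 .
  2 2 2 1 1
  2 2 2 . 1
  2 2 . . 1
  . 2 . . 1
  . 2 . . 1
  . . . . .
  . . . . .
  . . . . .
  . . . . .
  . . . . .
  . . . . .

Answer: 2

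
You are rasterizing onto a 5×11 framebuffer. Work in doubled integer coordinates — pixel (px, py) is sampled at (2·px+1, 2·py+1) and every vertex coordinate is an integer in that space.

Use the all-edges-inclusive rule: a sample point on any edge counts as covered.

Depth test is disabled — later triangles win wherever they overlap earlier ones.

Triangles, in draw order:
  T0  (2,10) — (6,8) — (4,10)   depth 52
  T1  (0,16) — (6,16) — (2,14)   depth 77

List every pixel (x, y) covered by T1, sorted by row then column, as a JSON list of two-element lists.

T0:
  2·area = 4
  edge (2, 10)→(6, 8): d=(4,-2) inclusive
  edge (6, 8)→(4, 10): d=(-2,2) inclusive
  edge (4, 10)→(2, 10): d=(-2,0) inclusive
    (4,2)@(9, 5): e=[-6,0,10] → ·  [on edge]
    (3,3)@(7, 7): e=[-2,0,6] → ·  [on edge]
    (2,4)@(5, 9): e=[2,0,2] → █  [on edge]
    (3,4)@(7, 9): e=[6,-4,2] → ·
    (1,5)@(3, 11): e=[6,0,-2] → ·  [on edge]
    (2,5)@(5, 11): e=[10,-4,-2] → ·
    (0,6)@(1, 13): e=[10,0,-6] → ·  [on edge]
  covered (1 px):
    · · · · ·
    · · · · ·
    · · · · ·
    · · · · ·
    · · █ · ·
    · · · · ·
    · · · · ·
    · · · · ·
    · · · · ·
    · · · · ·
    · · · · ·
T1:
  2·area = 12  (B↔C swapped to make it positive)
  edge (0, 16)→(2, 14): d=(2,-2) inclusive
  edge (2, 14)→(6, 16): d=(4,2) inclusive
  edge (6, 16)→(0, 16): d=(-6,0) inclusive
    (4,3)@(9, 7): e=[0,-42,54] → ·  [on edge]
    (3,4)@(7, 9): e=[0,-30,42] → ·  [on edge]
    (2,5)@(5, 11): e=[0,-18,30] → ·  [on edge]
    (1,6)@(3, 13): e=[0,-6,18] → ·  [on edge]
    (0,7)@(1, 15): e=[0,6,6] → █  [on edge]
    (1,7)@(3, 15): e=[4,2,6] → █
    (2,7)@(5, 15): e=[8,-2,6] → ·
    (0,8)@(1, 17): e=[4,14,-6] → ·
    (1,8)@(3, 17): e=[8,10,-6] → ·
  covered (2 px):
    · · · · ·
    · · · · ·
    · · · · ·
    · · · · ·
    · · · · ·
    · · · · ·
    · · · · ·
    █ █ · · ·
    · · · · ·
    · · · · ·
    · · · · ·

Answer: [[0,7],[1,7]]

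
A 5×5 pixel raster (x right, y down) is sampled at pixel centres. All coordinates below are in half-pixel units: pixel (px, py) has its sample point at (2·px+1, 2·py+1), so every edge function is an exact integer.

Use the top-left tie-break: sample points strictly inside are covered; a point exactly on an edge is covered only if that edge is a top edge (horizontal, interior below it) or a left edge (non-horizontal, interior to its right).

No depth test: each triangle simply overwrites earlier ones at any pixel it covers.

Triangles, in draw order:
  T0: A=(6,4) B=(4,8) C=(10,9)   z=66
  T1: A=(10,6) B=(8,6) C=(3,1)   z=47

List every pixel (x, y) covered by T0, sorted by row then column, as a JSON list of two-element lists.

T0:
  2·area = 26  (B↔C swapped to make it positive)
  edge (6, 4)→(10, 9): d=(4,5) right/bottom  bias=-1
  edge (10, 9)→(4, 8): d=(-6,-1) top-left  bias=+0
  edge (4, 8)→(6, 4): d=(2,-4) top-left  bias=+0
    (2,3)@(5, 7): e=[17,7,2] → █
    (3,3)@(7, 7): e=[7,9,10] → █
    (4,3)@(9, 7): e=[-3,11,18] → ·
    (2,4)@(5, 9): e=[25,-5,6] → ·
    (3,4)@(7, 9): e=[15,-3,14] → ·
  covered (2 px):
    · · · · ·
    · · · · ·
    · · · · ·
    · · █ █ ·
    · · · · ·
T1:
  2·area = 10
  edge (10, 6)→(8, 6): d=(-2,0) right/bottom  bias=-1
  edge (8, 6)→(3, 1): d=(-5,-5) top-left  bias=+0
  edge (3, 1)→(10, 6): d=(7,5) right/bottom  bias=-1
    (1,0)@(3, 1): e=[10,0,0] → ·  [on edge]
    (2,1)@(5, 3): e=[6,0,4] → █  [on edge]
    (3,1)@(7, 3): e=[6,10,-6] → ·
    (2,2)@(5, 5): e=[2,-10,18] → ·
    (3,2)@(7, 5): e=[2,0,8] → █  [on edge]
    (4,2)@(9, 5): e=[2,10,-2] → ·
    (3,3)@(7, 7): e=[-2,-10,22] → ·
    (4,3)@(9, 7): e=[-2,0,12] → ·  [on edge]
  covered (2 px):
    · · · · ·
    · · █ · ·
    · · · █ ·
    · · · · ·
    · · · · ·

Answer: [[2,3],[3,3]]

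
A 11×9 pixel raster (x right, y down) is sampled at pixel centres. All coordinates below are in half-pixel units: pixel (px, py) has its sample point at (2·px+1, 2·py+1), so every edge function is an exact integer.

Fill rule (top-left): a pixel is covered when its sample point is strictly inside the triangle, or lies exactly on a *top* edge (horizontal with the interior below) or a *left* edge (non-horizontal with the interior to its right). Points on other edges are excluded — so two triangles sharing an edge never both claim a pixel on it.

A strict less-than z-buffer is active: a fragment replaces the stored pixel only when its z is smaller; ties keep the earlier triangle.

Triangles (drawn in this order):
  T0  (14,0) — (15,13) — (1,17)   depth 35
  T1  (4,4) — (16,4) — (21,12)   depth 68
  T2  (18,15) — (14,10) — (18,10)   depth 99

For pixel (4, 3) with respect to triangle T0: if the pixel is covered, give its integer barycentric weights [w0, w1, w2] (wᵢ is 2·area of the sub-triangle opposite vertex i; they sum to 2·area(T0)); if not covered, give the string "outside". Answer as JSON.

T0:
  2·area = 186
  edge (14, 0)→(15, 13): d=(1,13) right/bottom  bias=-1
  edge (15, 13)→(1, 17): d=(-14,4) right/bottom  bias=-1
  edge (1, 17)→(14, 0): d=(13,-17) top-left  bias=+0
    (6,1)@(13, 3): e=[16,148,22] → X
    (7,1)@(15, 3): e=[-10,140,56] → .
    (5,2)@(11, 5): e=[44,128,14] → X
    (7,2)@(15, 5): e=[-8,112,82] → .
    (4,3)@(9, 7): e=[72,108,6] → X
    (7,3)@(15, 7): e=[-6,84,108] → .
    (4,4)@(9, 9): e=[74,80,32] → X
    (7,4)@(15, 9): e=[-4,56,134] → .
    (3,5)@(7, 11): e=[102,60,24] → X
    (7,5)@(15, 11): e=[-2,28,160] → .
    (2,6)@(5, 13): e=[130,40,16] → X
    (7,6)@(15, 13): e=[0,0,186] → .  [on edge]
    (0,8)@(1, 17): e=[186,0,0] → .  [on edge]
  covered (21 px):
    . . . . . . . . . . .
    . . . . . . X . . . .
    . . . . . X X . . . .
    . . . . X X X . . . .
    . . . . X X X . . . .
    . . . X X X X . . . .
    . . X X X X X . . . .
    . X X X . . . . . . .
    . . . . . . . . . . .
T1:
  2·area = 96
  edge (4, 4)→(16, 4): d=(12,0) top-left  bias=+0
  edge (16, 4)→(21, 12): d=(5,8) right/bottom  bias=-1
  edge (21, 12)→(4, 4): d=(-17,-8) top-left  bias=+0
    (3,2)@(7, 5): e=[12,77,7] → X
    (4,2)@(9, 5): e=[12,61,23] → X
    (5,2)@(11, 5): e=[12,45,39] → X
    (6,2)@(13, 5): e=[12,29,55] → X
    (7,2)@(15, 5): e=[12,13,71] → X
    (8,2)@(17, 5): e=[12,-3,87] → .
    (3,3)@(7, 7): e=[36,87,-27] → .
    (4,3)@(9, 7): e=[36,71,-11] → .
    (5,3)@(11, 7): e=[36,55,5] → X
    (8,3)@(17, 7): e=[36,7,53] → X
    (9,3)@(19, 7): e=[36,-9,69] → .
    (5,4)@(11, 9): e=[60,65,-29] → .
  covered (13 px):
    . . . . . . . . . . .
    . . . . . . . . . . .
    . . . X X X X X . . .
    . . . . . X X X X . .
    . . . . . . . X X X .
    . . . . . . . . . X .
    . . . . . . . . . . .
    . . . . . . . . . . .
    . . . . . . . . . . .
T2:
  2·area = 20
  edge (18, 15)→(14, 10): d=(-4,-5) top-left  bias=+0
  edge (14, 10)→(18, 10): d=(4,0) top-left  bias=+0
  edge (18, 10)→(18, 15): d=(0,5) right/bottom  bias=-1
    (7,5)@(15, 11): e=[1,4,15] → X
    (8,5)@(17, 11): e=[11,4,5] → X
    (9,5)@(19, 11): e=[21,4,-5] → .
    (7,6)@(15, 13): e=[-7,12,15] → .
    (8,6)@(17, 13): e=[3,12,5] → X
    (9,6)@(19, 13): e=[13,12,-5] → .
    (8,7)@(17, 15): e=[-5,20,5] → .
  covered (3 px):
    . . . . . . . . . . .
    . . . . . . . . . . .
    . . . . . . . . . . .
    . . . . . . . . . . .
    . . . . . . . . . . .
    . . . . . . . X X . .
    . . . . . . . . X . .
    . . . . . . . . . . .
    . . . . . . . . . . .

Result: [108,6,72]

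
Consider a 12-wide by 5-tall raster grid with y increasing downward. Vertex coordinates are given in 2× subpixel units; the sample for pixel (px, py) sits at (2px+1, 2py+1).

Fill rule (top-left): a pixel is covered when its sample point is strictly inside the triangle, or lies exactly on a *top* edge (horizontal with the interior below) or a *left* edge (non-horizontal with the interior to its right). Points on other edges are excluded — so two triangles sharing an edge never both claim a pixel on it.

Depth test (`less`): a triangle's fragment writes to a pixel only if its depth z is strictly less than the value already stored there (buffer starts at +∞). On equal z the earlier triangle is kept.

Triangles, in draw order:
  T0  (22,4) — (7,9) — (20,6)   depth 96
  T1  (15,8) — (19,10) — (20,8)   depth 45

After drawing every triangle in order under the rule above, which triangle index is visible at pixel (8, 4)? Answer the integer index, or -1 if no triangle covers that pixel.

T0:
  2·area = 20  (B↔C swapped to make it positive)
  edge (22, 4)→(20, 6): d=(-2,2) right/bottom  bias=-1
  edge (20, 6)→(7, 9): d=(-13,3) right/bottom  bias=-1
  edge (7, 9)→(22, 4): d=(15,-5) top-left  bias=+0
    (11,1)@(23, 3): e=[0,30,-10] → ·  [on edge]
    (9,2)@(19, 5): e=[4,16,0] → #  [on edge]
    (10,2)@(21, 5): e=[0,10,10] → ·  [on edge]
    (6,3)@(13, 7): e=[12,8,0] → #  [on edge]
    (7,3)@(15, 7): e=[8,2,10] → #
    (8,3)@(17, 7): e=[4,-4,20] → ·
    (9,3)@(19, 7): e=[0,-10,30] → ·  [on edge]
    (3,4)@(7, 9): e=[20,0,0] → ·  [on edge]
    (6,4)@(13, 9): e=[8,-18,30] → ·
    (7,4)@(15, 9): e=[4,-24,40] → ·
    (8,4)@(17, 9): e=[0,-30,50] → ·  [on edge]
  covered (3 px):
    · · · · · · · · · · · ·
    · · · · · · · · · · · ·
    · · · · · · · · · # · ·
    · · · · · · # # · · · ·
    · · · · · · · · · · · ·
T1:
  2·area = 10  (B↔C swapped to make it positive)
  edge (15, 8)→(20, 8): d=(5,0) top-left  bias=+0
  edge (20, 8)→(19, 10): d=(-1,2) right/bottom  bias=-1
  edge (19, 10)→(15, 8): d=(-4,-2) top-left  bias=+0
    (0,0)@(1, 1): e=[-35,45,0] → ·  [on edge]
    (2,1)@(5, 3): e=[-25,35,0] → ·  [on edge]
    (4,2)@(9, 5): e=[-15,25,0] → ·  [on edge]
    (6,3)@(13, 7): e=[-5,15,0] → ·  [on edge]
    (8,4)@(17, 9): e=[5,5,0] → #  [on edge]
    (9,4)@(19, 9): e=[5,1,4] → #
    (10,4)@(21, 9): e=[5,-3,8] → ·
  covered (2 px):
    · · · · · · · · · · · ·
    · · · · · · · · · · · ·
    · · · · · · · · · · · ·
    · · · · · · · · · · · ·
    · · · · · · · · # # · ·

Z-buffer (winner per pixel, '.' = empty):
  . . . . . . . . . . . .
  . . . . . . . . . . . .
  . . . . . . . . . 0 . .
  . . . . . . 0 0 . . . .
  . . . . . . . . 1 1 . .

Final: 1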